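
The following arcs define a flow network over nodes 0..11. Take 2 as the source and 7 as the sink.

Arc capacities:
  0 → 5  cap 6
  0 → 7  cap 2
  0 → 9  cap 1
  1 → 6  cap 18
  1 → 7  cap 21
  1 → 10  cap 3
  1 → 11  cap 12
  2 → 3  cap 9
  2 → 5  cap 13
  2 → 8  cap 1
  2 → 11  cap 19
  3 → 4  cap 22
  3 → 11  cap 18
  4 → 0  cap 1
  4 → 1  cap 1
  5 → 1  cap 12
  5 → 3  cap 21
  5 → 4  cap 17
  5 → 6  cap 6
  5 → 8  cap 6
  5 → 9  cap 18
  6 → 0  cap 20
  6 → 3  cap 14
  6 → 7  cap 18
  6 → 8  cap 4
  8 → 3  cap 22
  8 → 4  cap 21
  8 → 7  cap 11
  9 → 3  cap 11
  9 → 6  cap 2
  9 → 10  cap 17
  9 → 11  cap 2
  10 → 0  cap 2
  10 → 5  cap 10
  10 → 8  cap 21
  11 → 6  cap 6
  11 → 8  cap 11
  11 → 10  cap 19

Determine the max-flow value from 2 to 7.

augment #1: 2→8→7 bottleneck 1, total now 1
augment #2: 2→5→1→7 bottleneck 12, total now 13
augment #3: 2→5→6→7 bottleneck 1, total now 14
augment #4: 2→11→6→7 bottleneck 6, total now 20
augment #5: 2→11→8→7 bottleneck 10, total now 30
augment #6: 2→3→4→0→7 bottleneck 1, total now 31
augment #7: 2→3→4→1→7 bottleneck 1, total now 32
augment #8: 2→11→10→0→7 bottleneck 1, total now 33
augment #9: 2→11→10→5→6→7 bottleneck 2, total now 35
augment #10: 2→3→11→10→5→6→7 bottleneck 3, total now 38
augment #11: 2→3→11→10→0→9→6→7 bottleneck 1, total now 39
augment #12: 2→3→11→10→5→9→6→7 bottleneck 1, total now 40

Maximum flow value: 40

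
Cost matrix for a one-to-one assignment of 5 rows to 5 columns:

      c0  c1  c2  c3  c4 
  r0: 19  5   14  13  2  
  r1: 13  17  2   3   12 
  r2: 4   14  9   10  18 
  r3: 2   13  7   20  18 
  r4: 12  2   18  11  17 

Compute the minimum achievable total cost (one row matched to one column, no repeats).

Minimum assignment cost: 18

one of 3 optimal assignments: row0→col4 (cost 2), row1→col2 (cost 2), row2→col3 (cost 10), row3→col0 (cost 2), row4→col1 (cost 2)
total = 2 + 2 + 10 + 2 + 2 = 18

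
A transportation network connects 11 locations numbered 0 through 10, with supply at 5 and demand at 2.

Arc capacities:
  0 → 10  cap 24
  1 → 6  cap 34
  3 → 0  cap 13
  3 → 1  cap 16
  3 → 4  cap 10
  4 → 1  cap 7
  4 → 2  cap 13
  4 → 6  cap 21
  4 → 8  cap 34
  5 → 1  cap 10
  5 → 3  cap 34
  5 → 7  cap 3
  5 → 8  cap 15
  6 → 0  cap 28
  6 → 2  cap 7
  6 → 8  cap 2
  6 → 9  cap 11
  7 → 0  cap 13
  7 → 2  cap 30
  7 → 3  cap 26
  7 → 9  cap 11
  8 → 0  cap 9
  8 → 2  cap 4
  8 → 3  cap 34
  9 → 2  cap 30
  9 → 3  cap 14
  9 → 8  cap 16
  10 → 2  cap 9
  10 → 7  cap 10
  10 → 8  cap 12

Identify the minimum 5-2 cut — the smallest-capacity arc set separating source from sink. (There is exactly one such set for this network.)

augment #1: 5→7→2 push 3
augment #2: 5→8→2 push 4
augment #3: 5→1→6→2 push 7
augment #4: 5→3→4→2 push 10
augment #5: 5→1→6→9→2 push 3
augment #6: 5→3→0→10→2 push 9
augment #7: 5→3→0→10→7→2 push 4
augment #8: 5→3→1→6→9→2 push 8
augment #9: 5→8→0→10→7→2 push 6
max flow = 54; residual-reachable set from 5 gives S-side
cut edges (S→T): {(3,4), (5,7), (6,2), (6,9), (8,2), (10,2), (10,7)} total cap 54

Min-cut arcs: {(3,4), (5,7), (6,2), (6,9), (8,2), (10,2), (10,7)} (total capacity 54)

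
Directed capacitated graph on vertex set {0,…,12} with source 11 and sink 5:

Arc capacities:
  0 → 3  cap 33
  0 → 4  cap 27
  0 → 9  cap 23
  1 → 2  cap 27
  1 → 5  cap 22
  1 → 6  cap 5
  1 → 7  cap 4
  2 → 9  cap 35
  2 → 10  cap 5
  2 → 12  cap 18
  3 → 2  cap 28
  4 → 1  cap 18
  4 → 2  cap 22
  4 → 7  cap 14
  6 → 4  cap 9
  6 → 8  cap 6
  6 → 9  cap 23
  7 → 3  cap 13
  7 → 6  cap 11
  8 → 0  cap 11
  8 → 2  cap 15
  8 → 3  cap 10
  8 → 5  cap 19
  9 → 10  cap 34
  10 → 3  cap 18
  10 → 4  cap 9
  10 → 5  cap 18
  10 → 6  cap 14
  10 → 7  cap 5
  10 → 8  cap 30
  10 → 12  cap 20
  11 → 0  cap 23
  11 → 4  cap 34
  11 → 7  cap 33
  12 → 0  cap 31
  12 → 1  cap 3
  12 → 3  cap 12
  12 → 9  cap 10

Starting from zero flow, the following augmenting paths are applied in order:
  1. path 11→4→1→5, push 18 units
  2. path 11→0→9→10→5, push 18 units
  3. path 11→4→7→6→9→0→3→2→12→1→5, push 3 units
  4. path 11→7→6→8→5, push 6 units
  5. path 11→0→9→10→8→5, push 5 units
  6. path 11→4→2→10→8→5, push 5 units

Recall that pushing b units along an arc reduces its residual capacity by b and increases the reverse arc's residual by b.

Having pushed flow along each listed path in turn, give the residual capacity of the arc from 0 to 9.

Residual capacity of (0,9): 3

after path 1 (11→4→1→5, push 18): res(0,9)=23
after path 2 (11→0→9→10→5, push 18): res(0,9)=5
after path 3 (11→4→7→6→9→0→3→2→12→1→5, push 3): res(0,9)=8
after path 4 (11→7→6→8→5, push 6): res(0,9)=8
after path 5 (11→0→9→10→8→5, push 5): res(0,9)=3
after path 6 (11→4→2→10→8→5, push 5): res(0,9)=3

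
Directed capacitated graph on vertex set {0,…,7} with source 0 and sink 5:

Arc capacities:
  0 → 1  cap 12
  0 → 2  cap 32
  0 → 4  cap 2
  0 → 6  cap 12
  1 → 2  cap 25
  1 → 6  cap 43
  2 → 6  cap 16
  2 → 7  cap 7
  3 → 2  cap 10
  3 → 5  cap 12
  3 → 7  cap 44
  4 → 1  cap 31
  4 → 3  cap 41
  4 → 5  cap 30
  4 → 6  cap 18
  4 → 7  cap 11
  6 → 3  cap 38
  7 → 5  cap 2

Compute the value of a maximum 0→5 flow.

Maximum flow value: 16

augment #1: 0→4→5 bottleneck 2, total now 2
augment #2: 0→2→7→5 bottleneck 2, total now 4
augment #3: 0→6→3→5 bottleneck 12, total now 16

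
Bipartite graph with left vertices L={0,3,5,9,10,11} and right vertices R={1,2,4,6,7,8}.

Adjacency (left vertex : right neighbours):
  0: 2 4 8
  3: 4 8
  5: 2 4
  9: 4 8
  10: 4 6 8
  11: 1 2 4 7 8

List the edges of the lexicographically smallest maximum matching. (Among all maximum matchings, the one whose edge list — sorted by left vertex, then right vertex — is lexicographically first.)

Lex-smallest maximum matching: {(0,2), (3,4), (9,8), (10,6), (11,1)}

|M| = 5 (so the lex-smallest maximum matching has 5 edges)
process left vertices in ascending order; for each, take the smallest-labelled available neighbour that still permits 5 edges overall, or leave it unmatched if none does
lex-smallest matching: {0-2, 3-4, 9-8, 10-6, 11-1}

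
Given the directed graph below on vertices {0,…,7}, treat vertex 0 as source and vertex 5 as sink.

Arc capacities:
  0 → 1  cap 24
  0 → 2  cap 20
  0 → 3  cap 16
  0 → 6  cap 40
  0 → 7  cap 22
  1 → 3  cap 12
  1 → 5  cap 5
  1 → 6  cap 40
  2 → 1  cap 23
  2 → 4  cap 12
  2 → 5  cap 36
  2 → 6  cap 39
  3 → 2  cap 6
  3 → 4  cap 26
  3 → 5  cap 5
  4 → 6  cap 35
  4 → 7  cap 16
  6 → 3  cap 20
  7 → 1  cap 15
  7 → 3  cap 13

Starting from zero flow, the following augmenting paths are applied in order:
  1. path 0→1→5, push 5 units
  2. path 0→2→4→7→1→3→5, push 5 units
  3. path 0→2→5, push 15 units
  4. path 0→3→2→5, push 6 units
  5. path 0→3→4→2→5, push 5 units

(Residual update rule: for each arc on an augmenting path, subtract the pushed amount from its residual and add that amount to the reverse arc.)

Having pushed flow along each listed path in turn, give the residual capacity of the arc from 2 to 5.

Residual capacity of (2,5): 10

after path 1 (0→1→5, push 5): res(2,5)=36
after path 2 (0→2→4→7→1→3→5, push 5): res(2,5)=36
after path 3 (0→2→5, push 15): res(2,5)=21
after path 4 (0→3→2→5, push 6): res(2,5)=15
after path 5 (0→3→4→2→5, push 5): res(2,5)=10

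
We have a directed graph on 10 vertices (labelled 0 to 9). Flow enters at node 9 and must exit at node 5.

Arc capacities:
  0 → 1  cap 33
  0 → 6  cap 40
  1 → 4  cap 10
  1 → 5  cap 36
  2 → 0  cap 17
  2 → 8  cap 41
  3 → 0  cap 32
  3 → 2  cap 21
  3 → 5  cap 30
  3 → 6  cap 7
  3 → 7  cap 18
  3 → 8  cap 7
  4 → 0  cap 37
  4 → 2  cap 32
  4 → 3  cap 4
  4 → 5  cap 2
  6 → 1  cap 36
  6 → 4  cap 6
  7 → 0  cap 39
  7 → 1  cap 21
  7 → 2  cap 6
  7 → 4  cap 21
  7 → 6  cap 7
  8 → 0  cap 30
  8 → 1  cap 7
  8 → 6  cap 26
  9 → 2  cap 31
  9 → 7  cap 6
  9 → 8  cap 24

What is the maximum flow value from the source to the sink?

augment #1: 9→7→1→5 bottleneck 6, total now 6
augment #2: 9→8→1→5 bottleneck 7, total now 13
augment #3: 9→2→0→1→5 bottleneck 17, total now 30
augment #4: 9→8→0→1→5 bottleneck 6, total now 36
augment #5: 9→8→6→4→5 bottleneck 2, total now 38
augment #6: 9→8→6→4→3→5 bottleneck 4, total now 42

Maximum flow value: 42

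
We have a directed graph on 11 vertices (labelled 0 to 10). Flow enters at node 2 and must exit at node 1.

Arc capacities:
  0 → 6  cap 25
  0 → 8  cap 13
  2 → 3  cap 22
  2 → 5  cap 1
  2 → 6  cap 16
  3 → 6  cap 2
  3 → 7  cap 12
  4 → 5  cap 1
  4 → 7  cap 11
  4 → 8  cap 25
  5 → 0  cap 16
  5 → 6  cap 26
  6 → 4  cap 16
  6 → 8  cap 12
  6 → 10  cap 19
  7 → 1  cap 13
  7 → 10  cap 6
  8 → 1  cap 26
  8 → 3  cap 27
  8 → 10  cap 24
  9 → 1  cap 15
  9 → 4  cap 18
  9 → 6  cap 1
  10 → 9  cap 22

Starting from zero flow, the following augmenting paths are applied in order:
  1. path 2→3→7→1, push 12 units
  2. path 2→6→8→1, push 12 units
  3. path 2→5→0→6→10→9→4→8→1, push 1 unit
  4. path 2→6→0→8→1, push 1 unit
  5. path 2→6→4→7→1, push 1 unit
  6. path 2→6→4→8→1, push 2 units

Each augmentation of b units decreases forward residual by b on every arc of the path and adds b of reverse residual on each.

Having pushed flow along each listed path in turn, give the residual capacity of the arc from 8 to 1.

after path 1 (2→3→7→1, push 12): res(8,1)=26
after path 2 (2→6→8→1, push 12): res(8,1)=14
after path 3 (2→5→0→6→10→9→4→8→1, push 1): res(8,1)=13
after path 4 (2→6→0→8→1, push 1): res(8,1)=12
after path 5 (2→6→4→7→1, push 1): res(8,1)=12
after path 6 (2→6→4→8→1, push 2): res(8,1)=10

Residual capacity of (8,1): 10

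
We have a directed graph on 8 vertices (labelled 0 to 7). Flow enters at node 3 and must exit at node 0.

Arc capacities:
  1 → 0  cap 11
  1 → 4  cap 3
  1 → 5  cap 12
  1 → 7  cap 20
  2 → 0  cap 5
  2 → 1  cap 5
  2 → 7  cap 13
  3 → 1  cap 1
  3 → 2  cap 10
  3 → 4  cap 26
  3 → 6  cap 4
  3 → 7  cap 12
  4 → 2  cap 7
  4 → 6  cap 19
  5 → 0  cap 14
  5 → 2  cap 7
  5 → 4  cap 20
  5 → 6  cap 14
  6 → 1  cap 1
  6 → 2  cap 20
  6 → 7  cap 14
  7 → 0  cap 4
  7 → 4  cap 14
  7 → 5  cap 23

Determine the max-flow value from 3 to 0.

augment #1: 3→1→0 bottleneck 1, total now 1
augment #2: 3→2→0 bottleneck 5, total now 6
augment #3: 3→7→0 bottleneck 4, total now 10
augment #4: 3→2→1→0 bottleneck 5, total now 15
augment #5: 3→6→1→0 bottleneck 1, total now 16
augment #6: 3→7→5→0 bottleneck 8, total now 24
augment #7: 3→6→7→5→0 bottleneck 3, total now 27
augment #8: 3→4→2→7→5→0 bottleneck 3, total now 30

Maximum flow value: 30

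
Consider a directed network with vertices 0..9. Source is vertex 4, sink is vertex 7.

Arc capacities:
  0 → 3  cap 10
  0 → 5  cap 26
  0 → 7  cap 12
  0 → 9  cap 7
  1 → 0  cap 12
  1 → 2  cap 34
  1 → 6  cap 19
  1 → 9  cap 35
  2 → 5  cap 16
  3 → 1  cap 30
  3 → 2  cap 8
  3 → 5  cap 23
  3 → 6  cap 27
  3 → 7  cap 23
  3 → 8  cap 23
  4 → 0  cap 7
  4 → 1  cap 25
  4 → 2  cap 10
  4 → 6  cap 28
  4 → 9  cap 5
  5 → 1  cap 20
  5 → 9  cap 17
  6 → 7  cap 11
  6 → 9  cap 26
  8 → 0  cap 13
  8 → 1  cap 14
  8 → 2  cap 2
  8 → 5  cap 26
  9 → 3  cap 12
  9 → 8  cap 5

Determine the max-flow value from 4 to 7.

augment #1: 4→0→7 bottleneck 7, total now 7
augment #2: 4→6→7 bottleneck 11, total now 18
augment #3: 4→1→0→7 bottleneck 5, total now 23
augment #4: 4→9→3→7 bottleneck 5, total now 28
augment #5: 4→1→0→3→7 bottleneck 7, total now 35
augment #6: 4→1→9→3→7 bottleneck 7, total now 42
augment #7: 4→1→9→8→0→3→7 bottleneck 3, total now 45

Maximum flow value: 45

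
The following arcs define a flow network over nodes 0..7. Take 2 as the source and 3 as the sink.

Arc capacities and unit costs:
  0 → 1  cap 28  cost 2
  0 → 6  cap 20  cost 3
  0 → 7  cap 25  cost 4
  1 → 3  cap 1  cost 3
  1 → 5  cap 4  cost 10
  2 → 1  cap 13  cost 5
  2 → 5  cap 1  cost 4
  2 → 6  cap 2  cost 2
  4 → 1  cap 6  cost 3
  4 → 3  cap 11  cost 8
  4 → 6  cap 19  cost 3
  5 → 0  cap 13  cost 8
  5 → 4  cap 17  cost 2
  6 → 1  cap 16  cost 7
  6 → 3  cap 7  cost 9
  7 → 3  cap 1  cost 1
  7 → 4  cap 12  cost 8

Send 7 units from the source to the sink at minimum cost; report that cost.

shortest-cost path #1: 2→1→3 push 1 @ unit cost 8 (adds 8)
shortest-cost path #2: 2→6→3 push 2 @ unit cost 11 (adds 22)
shortest-cost path #3: 2→5→4→3 push 1 @ unit cost 14 (adds 14)
shortest-cost path #4: 2→1→5→4→3 push 3 @ unit cost 25 (adds 75)
total cost = 119

Minimum cost for 7 units: 119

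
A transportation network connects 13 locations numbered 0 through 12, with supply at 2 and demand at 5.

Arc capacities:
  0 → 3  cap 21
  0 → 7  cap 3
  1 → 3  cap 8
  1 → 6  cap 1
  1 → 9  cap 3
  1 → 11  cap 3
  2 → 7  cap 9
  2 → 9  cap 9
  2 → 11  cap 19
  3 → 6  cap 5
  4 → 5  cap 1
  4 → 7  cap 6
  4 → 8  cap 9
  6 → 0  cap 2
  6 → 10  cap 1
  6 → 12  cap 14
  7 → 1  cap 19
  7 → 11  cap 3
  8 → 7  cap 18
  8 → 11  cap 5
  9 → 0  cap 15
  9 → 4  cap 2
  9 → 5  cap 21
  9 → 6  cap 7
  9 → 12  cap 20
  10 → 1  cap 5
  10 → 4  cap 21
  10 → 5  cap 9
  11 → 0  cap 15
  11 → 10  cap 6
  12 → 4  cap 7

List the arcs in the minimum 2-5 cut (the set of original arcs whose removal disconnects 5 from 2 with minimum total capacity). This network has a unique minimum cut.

augment #1: 2→9→5 push 9
augment #2: 2→11→10→5 push 6
augment #3: 2→7→1→9→5 push 3
augment #4: 2→7→1→6→10→5 push 1
augment #5: 2→7→1→3→6→12→4→5 push 1
max flow = 20; residual-reachable set from 2 gives S-side
cut edges (S→T): {(1,9), (2,9), (4,5), (6,10), (11,10)} total cap 20

Min-cut arcs: {(1,9), (2,9), (4,5), (6,10), (11,10)} (total capacity 20)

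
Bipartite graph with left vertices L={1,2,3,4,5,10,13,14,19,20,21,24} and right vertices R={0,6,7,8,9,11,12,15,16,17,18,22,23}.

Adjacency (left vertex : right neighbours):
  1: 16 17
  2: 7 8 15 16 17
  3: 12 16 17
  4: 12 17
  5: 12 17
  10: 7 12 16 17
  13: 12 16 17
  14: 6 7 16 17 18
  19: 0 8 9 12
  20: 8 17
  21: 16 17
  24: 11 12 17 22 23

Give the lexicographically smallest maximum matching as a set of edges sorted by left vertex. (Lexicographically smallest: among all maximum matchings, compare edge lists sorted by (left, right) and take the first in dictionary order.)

|M| = 9 (so the lex-smallest maximum matching has 9 edges)
process left vertices in ascending order; for each, take the smallest-labelled available neighbour that still permits 9 edges overall, or leave it unmatched if none does
lex-smallest matching: {1-16, 2-15, 3-12, 4-17, 10-7, 14-6, 19-0, 20-8, 24-11}

Lex-smallest maximum matching: {(1,16), (2,15), (3,12), (4,17), (10,7), (14,6), (19,0), (20,8), (24,11)}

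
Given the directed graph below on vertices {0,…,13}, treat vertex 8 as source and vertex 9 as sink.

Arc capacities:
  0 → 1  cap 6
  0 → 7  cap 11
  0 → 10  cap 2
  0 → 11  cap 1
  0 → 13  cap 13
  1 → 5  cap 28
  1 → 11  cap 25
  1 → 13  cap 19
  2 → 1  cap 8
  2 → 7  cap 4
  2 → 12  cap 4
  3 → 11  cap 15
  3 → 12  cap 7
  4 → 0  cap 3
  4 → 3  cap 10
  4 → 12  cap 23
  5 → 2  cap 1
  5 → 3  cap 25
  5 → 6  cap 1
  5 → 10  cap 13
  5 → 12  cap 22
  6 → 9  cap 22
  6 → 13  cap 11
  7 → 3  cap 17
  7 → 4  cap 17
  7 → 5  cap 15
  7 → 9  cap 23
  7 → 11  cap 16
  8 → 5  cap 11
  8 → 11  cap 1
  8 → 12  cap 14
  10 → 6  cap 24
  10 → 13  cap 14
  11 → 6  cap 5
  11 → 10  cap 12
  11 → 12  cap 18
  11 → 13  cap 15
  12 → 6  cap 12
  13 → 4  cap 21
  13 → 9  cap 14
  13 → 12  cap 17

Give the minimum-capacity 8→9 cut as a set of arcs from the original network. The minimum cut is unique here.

Min-cut arcs: {(8,5), (8,11), (12,6)} (total capacity 24)

augment #1: 8→5→6→9 push 1
augment #2: 8→11→6→9 push 1
augment #3: 8→12→6→9 push 12
augment #4: 8→5→2→7→9 push 1
augment #5: 8→5→10→6→9 push 8
augment #6: 8→5→10→13→9 push 1
max flow = 24; residual-reachable set from 8 gives S-side
cut edges (S→T): {(8,5), (8,11), (12,6)} total cap 24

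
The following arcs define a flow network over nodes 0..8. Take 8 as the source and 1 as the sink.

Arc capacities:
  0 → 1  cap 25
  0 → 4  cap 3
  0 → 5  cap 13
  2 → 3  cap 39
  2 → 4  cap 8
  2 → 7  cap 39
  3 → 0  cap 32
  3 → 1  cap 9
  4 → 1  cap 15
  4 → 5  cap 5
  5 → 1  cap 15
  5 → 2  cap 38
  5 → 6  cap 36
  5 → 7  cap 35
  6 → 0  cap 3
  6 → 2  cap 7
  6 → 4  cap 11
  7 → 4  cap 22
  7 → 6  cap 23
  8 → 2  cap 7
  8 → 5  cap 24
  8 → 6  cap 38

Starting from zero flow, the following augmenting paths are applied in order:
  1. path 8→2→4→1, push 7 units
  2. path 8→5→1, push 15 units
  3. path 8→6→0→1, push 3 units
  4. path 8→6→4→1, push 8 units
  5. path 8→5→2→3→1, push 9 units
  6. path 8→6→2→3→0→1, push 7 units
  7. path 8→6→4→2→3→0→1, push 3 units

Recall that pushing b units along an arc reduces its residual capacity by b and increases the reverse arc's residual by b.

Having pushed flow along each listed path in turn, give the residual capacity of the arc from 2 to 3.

Residual capacity of (2,3): 20

after path 1 (8→2→4→1, push 7): res(2,3)=39
after path 2 (8→5→1, push 15): res(2,3)=39
after path 3 (8→6→0→1, push 3): res(2,3)=39
after path 4 (8→6→4→1, push 8): res(2,3)=39
after path 5 (8→5→2→3→1, push 9): res(2,3)=30
after path 6 (8→6→2→3→0→1, push 7): res(2,3)=23
after path 7 (8→6→4→2→3→0→1, push 3): res(2,3)=20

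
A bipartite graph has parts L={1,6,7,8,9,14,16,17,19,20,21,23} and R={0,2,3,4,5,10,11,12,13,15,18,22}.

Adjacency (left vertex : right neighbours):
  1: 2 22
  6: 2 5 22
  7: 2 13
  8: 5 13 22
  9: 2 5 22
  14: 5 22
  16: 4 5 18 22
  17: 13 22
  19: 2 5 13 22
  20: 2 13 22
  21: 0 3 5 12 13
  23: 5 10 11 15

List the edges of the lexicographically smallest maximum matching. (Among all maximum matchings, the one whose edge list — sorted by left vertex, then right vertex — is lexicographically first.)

|M| = 7 (so the lex-smallest maximum matching has 7 edges)
process left vertices in ascending order; for each, take the smallest-labelled available neighbour that still permits 7 edges overall, or leave it unmatched if none does
lex-smallest matching: {1-2, 6-5, 7-13, 8-22, 16-4, 21-0, 23-10}

Lex-smallest maximum matching: {(1,2), (6,5), (7,13), (8,22), (16,4), (21,0), (23,10)}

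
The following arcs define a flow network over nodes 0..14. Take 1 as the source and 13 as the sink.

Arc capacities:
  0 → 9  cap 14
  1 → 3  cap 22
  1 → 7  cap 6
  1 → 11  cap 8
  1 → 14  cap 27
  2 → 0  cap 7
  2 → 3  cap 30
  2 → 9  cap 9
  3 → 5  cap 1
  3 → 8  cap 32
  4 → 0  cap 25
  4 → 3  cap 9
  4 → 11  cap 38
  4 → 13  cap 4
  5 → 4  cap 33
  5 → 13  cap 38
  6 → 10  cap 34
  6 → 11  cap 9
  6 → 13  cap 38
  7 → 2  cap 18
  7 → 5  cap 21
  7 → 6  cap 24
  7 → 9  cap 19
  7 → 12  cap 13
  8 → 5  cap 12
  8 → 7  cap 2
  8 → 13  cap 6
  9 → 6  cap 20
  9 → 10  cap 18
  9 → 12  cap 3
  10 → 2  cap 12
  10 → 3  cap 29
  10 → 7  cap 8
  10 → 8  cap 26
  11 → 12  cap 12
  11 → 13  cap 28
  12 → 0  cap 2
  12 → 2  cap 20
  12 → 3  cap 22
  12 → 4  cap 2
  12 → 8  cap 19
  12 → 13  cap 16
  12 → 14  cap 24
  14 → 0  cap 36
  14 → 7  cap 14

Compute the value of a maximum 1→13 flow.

Maximum flow value: 62

augment #1: 1→11→13 bottleneck 8, total now 8
augment #2: 1→3→5→13 bottleneck 1, total now 9
augment #3: 1→3→8→13 bottleneck 6, total now 15
augment #4: 1→7→5→13 bottleneck 6, total now 21
augment #5: 1→3→8→5→13 bottleneck 12, total now 33
augment #6: 1→14→7→5→13 bottleneck 14, total now 47
augment #7: 1→3→8→7→5→13 bottleneck 1, total now 48
augment #8: 1→3→8→7→6→13 bottleneck 1, total now 49
augment #9: 1→14→0→9→6→13 bottleneck 13, total now 62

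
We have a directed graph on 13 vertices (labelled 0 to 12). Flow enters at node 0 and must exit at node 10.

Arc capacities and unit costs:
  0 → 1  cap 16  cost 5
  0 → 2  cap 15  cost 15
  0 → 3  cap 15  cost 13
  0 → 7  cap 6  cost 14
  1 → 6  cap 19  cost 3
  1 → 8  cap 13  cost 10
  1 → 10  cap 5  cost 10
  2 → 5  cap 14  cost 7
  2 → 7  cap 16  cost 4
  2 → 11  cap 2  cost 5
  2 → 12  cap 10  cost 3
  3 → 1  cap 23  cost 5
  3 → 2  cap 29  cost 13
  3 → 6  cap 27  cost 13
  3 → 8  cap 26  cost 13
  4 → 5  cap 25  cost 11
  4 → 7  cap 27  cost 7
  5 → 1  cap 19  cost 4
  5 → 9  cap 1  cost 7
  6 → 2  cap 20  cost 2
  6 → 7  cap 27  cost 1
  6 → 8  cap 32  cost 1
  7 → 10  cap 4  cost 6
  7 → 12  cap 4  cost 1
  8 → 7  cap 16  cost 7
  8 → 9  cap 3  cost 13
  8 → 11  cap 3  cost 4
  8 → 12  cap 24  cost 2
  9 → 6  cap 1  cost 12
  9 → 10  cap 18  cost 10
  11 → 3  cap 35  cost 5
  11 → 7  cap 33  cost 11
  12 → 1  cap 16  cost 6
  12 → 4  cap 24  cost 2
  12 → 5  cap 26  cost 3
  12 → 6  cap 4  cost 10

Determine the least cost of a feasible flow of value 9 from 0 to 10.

shortest-cost path #1: 0→1→10 push 5 @ unit cost 15 (adds 75)
shortest-cost path #2: 0→1→6→7→10 push 4 @ unit cost 15 (adds 60)
total cost = 135

Minimum cost for 9 units: 135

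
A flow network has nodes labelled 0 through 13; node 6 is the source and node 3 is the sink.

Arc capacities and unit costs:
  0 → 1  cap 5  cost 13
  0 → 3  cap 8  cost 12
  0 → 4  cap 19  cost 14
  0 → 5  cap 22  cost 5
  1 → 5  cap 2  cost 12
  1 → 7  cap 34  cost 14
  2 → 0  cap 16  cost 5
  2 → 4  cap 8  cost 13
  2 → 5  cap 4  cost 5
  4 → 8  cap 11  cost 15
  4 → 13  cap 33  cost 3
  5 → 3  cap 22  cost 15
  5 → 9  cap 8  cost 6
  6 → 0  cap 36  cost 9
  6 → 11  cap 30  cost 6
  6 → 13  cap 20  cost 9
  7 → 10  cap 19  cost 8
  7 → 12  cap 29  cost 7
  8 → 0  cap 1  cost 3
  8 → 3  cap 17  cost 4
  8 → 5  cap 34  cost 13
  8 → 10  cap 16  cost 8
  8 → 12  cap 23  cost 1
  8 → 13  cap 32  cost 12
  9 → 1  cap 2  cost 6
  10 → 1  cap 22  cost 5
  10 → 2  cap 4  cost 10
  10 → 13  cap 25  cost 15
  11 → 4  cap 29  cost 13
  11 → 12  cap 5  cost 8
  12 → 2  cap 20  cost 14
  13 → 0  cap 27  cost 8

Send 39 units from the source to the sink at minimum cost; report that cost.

Minimum cost for 39 units: 1148

shortest-cost path #1: 6→0→3 push 8 @ unit cost 21 (adds 168)
shortest-cost path #2: 6→0→5→3 push 22 @ unit cost 29 (adds 638)
shortest-cost path #3: 6→11→4→8→3 push 9 @ unit cost 38 (adds 342)
total cost = 1148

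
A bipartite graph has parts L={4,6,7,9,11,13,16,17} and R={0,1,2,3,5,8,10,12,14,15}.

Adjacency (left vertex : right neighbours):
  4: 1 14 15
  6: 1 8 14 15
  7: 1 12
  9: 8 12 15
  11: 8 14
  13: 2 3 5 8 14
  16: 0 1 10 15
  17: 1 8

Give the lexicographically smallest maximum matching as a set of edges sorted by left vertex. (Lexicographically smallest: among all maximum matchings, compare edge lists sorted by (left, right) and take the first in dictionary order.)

Lex-smallest maximum matching: {(4,1), (6,8), (7,12), (9,15), (11,14), (13,2), (16,0)}

|M| = 7 (so the lex-smallest maximum matching has 7 edges)
process left vertices in ascending order; for each, take the smallest-labelled available neighbour that still permits 7 edges overall, or leave it unmatched if none does
lex-smallest matching: {4-1, 6-8, 7-12, 9-15, 11-14, 13-2, 16-0}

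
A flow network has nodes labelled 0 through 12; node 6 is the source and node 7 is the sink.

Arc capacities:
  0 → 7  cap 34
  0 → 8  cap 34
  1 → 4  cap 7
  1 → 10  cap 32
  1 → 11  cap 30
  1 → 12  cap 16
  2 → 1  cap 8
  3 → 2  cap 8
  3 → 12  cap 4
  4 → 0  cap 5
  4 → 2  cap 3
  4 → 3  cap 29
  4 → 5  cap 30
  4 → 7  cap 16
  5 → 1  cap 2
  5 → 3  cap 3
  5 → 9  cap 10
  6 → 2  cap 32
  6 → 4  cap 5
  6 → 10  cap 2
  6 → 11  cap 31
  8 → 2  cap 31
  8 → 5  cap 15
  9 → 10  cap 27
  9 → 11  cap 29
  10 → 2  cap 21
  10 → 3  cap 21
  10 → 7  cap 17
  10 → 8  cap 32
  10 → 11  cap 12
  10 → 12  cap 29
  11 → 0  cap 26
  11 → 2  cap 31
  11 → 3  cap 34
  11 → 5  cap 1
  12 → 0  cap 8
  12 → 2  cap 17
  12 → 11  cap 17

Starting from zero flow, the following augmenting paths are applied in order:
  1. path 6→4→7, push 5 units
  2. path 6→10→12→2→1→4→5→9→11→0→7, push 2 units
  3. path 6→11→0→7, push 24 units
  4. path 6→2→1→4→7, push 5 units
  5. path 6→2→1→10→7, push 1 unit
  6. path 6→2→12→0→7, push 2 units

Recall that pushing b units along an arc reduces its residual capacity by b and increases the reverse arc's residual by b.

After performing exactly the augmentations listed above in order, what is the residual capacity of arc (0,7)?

after path 1 (6→4→7, push 5): res(0,7)=34
after path 2 (6→10→12→2→1→4→5→9→11→0→7, push 2): res(0,7)=32
after path 3 (6→11→0→7, push 24): res(0,7)=8
after path 4 (6→2→1→4→7, push 5): res(0,7)=8
after path 5 (6→2→1→10→7, push 1): res(0,7)=8
after path 6 (6→2→12→0→7, push 2): res(0,7)=6

Residual capacity of (0,7): 6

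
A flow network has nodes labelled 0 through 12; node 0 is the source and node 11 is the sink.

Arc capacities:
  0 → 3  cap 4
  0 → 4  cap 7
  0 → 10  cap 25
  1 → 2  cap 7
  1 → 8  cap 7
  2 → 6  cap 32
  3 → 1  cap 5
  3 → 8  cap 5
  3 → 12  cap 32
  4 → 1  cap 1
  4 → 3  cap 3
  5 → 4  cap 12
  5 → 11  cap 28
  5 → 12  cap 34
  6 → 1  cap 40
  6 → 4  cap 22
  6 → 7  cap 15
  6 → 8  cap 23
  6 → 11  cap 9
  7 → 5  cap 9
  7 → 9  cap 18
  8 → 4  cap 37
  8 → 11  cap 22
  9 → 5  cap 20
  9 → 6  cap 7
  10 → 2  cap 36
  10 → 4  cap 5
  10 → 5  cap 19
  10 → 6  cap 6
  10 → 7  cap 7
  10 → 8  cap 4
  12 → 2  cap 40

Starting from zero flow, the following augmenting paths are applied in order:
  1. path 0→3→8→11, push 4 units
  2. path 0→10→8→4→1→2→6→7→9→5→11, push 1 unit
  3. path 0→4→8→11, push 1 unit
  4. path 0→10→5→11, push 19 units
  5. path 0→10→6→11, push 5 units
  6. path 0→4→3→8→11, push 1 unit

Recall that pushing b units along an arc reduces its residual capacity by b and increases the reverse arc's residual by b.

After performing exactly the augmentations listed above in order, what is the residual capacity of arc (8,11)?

Residual capacity of (8,11): 16

after path 1 (0→3→8→11, push 4): res(8,11)=18
after path 2 (0→10→8→4→1→2→6→7→9→5→11, push 1): res(8,11)=18
after path 3 (0→4→8→11, push 1): res(8,11)=17
after path 4 (0→10→5→11, push 19): res(8,11)=17
after path 5 (0→10→6→11, push 5): res(8,11)=17
after path 6 (0→4→3→8→11, push 1): res(8,11)=16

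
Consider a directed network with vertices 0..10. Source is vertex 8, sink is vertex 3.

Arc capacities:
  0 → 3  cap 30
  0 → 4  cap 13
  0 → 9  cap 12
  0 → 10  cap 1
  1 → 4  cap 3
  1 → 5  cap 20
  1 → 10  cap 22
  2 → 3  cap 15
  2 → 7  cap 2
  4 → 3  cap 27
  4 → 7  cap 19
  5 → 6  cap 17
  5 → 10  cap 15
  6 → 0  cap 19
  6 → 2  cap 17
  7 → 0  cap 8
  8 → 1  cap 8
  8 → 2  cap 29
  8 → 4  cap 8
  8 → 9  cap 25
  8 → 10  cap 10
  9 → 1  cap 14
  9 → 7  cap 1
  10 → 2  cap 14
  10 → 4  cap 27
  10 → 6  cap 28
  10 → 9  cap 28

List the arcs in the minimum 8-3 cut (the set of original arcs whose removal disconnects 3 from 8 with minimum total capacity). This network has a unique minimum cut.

Min-cut arcs: {(2,3), (2,7), (8,1), (8,4), (8,10), (9,1), (9,7)} (total capacity 58)

augment #1: 8→2→3 push 15
augment #2: 8→4→3 push 8
augment #3: 8→1→4→3 push 3
augment #4: 8→10→4→3 push 10
augment #5: 8→1→10→4→3 push 5
augment #6: 8→2→7→0→3 push 2
augment #7: 8→9→7→0→3 push 1
augment #8: 8→9→1→10→4→3 push 1
augment #9: 8→9→1→5→6→0→3 push 13
max flow = 58; residual-reachable set from 8 gives S-side
cut edges (S→T): {(2,3), (2,7), (8,1), (8,4), (8,10), (9,1), (9,7)} total cap 58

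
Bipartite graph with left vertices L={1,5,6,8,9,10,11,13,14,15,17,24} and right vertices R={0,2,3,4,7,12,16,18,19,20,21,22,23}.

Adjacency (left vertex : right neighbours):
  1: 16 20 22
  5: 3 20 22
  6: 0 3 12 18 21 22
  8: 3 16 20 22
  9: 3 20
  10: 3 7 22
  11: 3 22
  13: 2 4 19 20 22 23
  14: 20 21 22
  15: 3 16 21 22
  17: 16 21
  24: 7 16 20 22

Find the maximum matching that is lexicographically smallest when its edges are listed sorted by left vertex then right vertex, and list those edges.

Lex-smallest maximum matching: {(1,16), (5,3), (6,0), (8,20), (10,7), (11,22), (13,2), (14,21)}

|M| = 8 (so the lex-smallest maximum matching has 8 edges)
process left vertices in ascending order; for each, take the smallest-labelled available neighbour that still permits 8 edges overall, or leave it unmatched if none does
lex-smallest matching: {1-16, 5-3, 6-0, 8-20, 10-7, 11-22, 13-2, 14-21}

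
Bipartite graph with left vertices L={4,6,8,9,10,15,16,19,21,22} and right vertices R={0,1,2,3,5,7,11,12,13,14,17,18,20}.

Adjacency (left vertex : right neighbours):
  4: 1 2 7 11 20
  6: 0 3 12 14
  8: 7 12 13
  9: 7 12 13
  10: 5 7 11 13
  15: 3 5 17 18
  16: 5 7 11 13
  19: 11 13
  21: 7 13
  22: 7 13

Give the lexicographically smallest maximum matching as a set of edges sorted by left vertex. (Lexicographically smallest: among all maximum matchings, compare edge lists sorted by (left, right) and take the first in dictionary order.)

|M| = 8 (so the lex-smallest maximum matching has 8 edges)
process left vertices in ascending order; for each, take the smallest-labelled available neighbour that still permits 8 edges overall, or leave it unmatched if none does
lex-smallest matching: {4-1, 6-0, 8-7, 9-12, 10-5, 15-3, 16-11, 19-13}

Lex-smallest maximum matching: {(4,1), (6,0), (8,7), (9,12), (10,5), (15,3), (16,11), (19,13)}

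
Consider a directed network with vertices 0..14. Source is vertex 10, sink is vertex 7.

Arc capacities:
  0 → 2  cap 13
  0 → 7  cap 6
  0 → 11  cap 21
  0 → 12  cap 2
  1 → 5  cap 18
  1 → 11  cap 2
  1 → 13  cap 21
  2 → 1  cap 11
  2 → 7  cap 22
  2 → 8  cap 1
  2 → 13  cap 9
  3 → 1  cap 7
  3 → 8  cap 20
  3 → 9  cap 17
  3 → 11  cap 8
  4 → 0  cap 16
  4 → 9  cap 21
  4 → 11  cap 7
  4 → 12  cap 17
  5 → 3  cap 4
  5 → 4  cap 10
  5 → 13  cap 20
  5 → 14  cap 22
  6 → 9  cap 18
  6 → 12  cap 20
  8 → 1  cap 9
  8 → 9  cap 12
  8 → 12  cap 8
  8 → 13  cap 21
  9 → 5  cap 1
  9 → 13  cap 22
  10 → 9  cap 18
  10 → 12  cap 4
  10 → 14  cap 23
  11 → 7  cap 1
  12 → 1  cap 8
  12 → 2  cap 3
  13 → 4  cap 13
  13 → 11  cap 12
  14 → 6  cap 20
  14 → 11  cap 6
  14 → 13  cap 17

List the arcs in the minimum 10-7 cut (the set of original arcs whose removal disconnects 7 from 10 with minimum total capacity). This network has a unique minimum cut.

Min-cut arcs: {(4,0), (11,7), (12,2)} (total capacity 20)

augment #1: 10→12→2→7 push 3
augment #2: 10→14→11→7 push 1
augment #3: 10→9→5→4→0→7 push 1
augment #4: 10→9→13→4→0→7 push 5
augment #5: 10→9→13→4→0→2→7 push 8
augment #6: 10→12→1→5→4→0→2→7 push 1
augment #7: 10→14→6→12→1→5→4→0→2→7 push 1
max flow = 20; residual-reachable set from 10 gives S-side
cut edges (S→T): {(4,0), (11,7), (12,2)} total cap 20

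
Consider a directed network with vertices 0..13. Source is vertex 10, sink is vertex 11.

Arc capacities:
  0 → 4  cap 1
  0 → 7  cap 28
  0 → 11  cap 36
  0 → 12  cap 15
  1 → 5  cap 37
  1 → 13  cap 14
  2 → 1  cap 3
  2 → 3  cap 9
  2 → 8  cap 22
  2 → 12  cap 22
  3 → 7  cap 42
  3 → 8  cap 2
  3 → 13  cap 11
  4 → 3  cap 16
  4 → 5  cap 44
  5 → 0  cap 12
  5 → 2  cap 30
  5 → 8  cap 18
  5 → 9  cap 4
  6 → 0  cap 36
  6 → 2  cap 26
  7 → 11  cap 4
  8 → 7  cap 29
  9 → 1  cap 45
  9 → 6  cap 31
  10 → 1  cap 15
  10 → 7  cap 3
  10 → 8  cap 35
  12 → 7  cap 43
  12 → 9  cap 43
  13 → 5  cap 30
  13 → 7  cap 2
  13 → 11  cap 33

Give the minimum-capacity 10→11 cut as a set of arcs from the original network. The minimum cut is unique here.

Min-cut arcs: {(7,11), (10,1)} (total capacity 19)

augment #1: 10→7→11 push 3
augment #2: 10→1→13→11 push 14
augment #3: 10→8→7→11 push 1
augment #4: 10→1→5→0→11 push 1
max flow = 19; residual-reachable set from 10 gives S-side
cut edges (S→T): {(7,11), (10,1)} total cap 19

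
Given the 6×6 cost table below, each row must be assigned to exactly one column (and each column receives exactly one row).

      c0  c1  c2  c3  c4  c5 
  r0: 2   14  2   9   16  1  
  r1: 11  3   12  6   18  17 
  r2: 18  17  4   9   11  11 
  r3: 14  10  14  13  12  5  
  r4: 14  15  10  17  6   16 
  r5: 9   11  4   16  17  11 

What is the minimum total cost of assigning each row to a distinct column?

optimal assignment: row0→col0 (cost 2), row1→col1 (cost 3), row2→col3 (cost 9), row3→col5 (cost 5), row4→col4 (cost 6), row5→col2 (cost 4)
total = 2 + 3 + 9 + 5 + 6 + 4 = 29

Minimum assignment cost: 29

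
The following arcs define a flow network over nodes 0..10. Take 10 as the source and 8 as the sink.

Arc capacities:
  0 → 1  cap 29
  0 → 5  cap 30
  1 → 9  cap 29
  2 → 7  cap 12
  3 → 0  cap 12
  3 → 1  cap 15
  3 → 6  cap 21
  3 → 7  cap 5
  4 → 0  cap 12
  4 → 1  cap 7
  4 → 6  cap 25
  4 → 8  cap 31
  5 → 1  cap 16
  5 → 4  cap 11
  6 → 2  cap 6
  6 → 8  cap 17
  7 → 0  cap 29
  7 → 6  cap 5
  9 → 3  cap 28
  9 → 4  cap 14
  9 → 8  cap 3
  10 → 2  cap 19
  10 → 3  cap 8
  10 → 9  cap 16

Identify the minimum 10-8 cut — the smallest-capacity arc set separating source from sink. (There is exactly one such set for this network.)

augment #1: 10→9→8 push 3
augment #2: 10→3→6→8 push 8
augment #3: 10→9→4→8 push 13
augment #4: 10→2→7→6→8 push 5
augment #5: 10→2→7→0→5→4→8 push 7
max flow = 36; residual-reachable set from 10 gives S-side
cut edges (S→T): {(2,7), (10,3), (10,9)} total cap 36

Min-cut arcs: {(2,7), (10,3), (10,9)} (total capacity 36)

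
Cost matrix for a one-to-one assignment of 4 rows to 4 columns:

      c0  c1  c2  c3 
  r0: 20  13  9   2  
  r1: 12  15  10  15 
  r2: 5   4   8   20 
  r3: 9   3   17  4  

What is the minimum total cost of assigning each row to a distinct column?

optimal assignment: row0→col3 (cost 2), row1→col2 (cost 10), row2→col0 (cost 5), row3→col1 (cost 3)
total = 2 + 10 + 5 + 3 = 20

Minimum assignment cost: 20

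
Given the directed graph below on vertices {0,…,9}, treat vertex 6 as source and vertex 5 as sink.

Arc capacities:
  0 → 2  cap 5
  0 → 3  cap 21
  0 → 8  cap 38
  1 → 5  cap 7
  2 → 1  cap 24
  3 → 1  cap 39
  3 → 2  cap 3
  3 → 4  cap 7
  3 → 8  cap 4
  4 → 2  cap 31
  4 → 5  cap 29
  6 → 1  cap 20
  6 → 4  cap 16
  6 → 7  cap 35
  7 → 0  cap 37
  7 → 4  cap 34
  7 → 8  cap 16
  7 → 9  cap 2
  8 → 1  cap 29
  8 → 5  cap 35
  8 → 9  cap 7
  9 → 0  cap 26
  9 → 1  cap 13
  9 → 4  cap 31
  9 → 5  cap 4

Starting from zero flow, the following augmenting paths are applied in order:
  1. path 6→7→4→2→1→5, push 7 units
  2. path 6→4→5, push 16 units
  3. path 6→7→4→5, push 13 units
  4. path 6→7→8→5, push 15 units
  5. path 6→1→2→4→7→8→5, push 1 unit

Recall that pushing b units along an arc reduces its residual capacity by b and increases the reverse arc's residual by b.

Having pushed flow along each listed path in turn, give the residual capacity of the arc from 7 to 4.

after path 1 (6→7→4→2→1→5, push 7): res(7,4)=27
after path 2 (6→4→5, push 16): res(7,4)=27
after path 3 (6→7→4→5, push 13): res(7,4)=14
after path 4 (6→7→8→5, push 15): res(7,4)=14
after path 5 (6→1→2→4→7→8→5, push 1): res(7,4)=15

Residual capacity of (7,4): 15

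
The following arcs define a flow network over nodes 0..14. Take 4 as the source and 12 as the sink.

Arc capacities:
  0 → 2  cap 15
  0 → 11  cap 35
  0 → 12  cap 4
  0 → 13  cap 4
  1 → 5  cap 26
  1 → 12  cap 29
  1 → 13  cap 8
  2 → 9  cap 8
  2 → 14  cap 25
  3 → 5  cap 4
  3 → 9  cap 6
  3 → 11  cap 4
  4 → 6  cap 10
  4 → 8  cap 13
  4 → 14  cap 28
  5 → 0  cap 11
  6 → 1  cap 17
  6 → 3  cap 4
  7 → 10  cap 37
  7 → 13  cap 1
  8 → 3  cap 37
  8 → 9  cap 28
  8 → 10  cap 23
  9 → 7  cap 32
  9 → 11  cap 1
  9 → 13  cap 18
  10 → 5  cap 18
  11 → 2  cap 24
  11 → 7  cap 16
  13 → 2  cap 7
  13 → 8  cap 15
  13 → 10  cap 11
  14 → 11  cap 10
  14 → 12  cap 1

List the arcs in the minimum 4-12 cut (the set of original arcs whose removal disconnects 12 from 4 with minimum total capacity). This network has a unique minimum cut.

Min-cut arcs: {(0,12), (4,6), (14,12)} (total capacity 15)

augment #1: 4→14→12 push 1
augment #2: 4→6→1→12 push 10
augment #3: 4→8→3→5→0→12 push 4
max flow = 15; residual-reachable set from 4 gives S-side
cut edges (S→T): {(0,12), (4,6), (14,12)} total cap 15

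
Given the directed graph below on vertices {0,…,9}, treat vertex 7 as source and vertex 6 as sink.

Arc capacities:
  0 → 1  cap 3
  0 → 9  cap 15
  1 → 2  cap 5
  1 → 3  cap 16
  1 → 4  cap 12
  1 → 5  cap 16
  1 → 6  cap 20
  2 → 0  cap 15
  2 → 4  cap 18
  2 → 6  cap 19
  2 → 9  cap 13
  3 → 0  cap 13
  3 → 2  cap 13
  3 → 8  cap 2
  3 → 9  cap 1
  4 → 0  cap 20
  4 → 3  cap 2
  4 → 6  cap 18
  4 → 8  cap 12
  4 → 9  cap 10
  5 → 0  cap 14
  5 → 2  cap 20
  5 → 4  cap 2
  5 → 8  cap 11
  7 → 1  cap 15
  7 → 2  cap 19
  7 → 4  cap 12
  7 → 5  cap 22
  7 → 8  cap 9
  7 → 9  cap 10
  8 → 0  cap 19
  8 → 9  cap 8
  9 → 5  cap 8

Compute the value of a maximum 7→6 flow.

Maximum flow value: 55

augment #1: 7→1→6 bottleneck 15, total now 15
augment #2: 7→2→6 bottleneck 19, total now 34
augment #3: 7→4→6 bottleneck 12, total now 46
augment #4: 7→5→4→6 bottleneck 2, total now 48
augment #5: 7→5→0→1→6 bottleneck 3, total now 51
augment #6: 7→5→2→4→6 bottleneck 4, total now 55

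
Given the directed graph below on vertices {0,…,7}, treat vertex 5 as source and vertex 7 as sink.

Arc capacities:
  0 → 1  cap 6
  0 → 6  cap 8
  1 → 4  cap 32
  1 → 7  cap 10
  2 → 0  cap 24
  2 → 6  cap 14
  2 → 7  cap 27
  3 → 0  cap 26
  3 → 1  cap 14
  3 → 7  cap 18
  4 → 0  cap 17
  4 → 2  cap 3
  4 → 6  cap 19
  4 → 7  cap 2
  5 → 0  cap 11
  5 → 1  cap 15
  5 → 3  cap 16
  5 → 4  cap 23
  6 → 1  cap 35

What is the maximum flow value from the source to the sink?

augment #1: 5→1→7 bottleneck 10, total now 10
augment #2: 5→3→7 bottleneck 16, total now 26
augment #3: 5→4→7 bottleneck 2, total now 28
augment #4: 5→4→2→7 bottleneck 3, total now 31

Maximum flow value: 31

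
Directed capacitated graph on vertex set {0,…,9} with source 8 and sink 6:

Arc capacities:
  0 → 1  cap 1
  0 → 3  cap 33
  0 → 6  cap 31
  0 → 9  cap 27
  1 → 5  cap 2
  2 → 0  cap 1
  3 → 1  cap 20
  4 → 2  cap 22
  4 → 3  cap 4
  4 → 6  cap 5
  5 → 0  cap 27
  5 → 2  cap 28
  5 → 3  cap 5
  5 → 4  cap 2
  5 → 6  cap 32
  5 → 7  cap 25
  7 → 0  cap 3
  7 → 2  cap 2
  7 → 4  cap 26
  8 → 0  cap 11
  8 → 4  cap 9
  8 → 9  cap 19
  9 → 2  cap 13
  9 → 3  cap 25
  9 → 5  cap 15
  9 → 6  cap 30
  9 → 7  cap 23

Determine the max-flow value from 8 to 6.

augment #1: 8→0→6 bottleneck 11, total now 11
augment #2: 8→4→6 bottleneck 5, total now 16
augment #3: 8→9→6 bottleneck 19, total now 35
augment #4: 8→4→2→0→6 bottleneck 1, total now 36
augment #5: 8→4→3→1→5→6 bottleneck 2, total now 38

Maximum flow value: 38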